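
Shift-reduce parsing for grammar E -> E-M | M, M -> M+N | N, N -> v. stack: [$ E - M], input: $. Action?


handle 'E-M' on top; lookahead ∈ FOLLOW(E) = {-, $}
Action: reduce (E -> E-M)


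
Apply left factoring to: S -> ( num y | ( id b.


Common prefix: '('
Factored: S -> ( S', S' -> num y | id b


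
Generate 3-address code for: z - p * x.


Break into single-operator statements:
t1 = p * x
t2 = z - t1


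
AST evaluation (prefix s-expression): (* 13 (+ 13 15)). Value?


Evaluate inner: (+ 13 15) = 28
Evaluate root: (* 13 28) = 364
Result: 364


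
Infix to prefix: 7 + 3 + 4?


left-to-right (same/higher precedence on left): tree is (+ (+ 7 3) 4)
Prefix: + + 7 3 4


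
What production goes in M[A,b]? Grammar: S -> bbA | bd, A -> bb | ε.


For [A, b]: 'b' ∈ FIRST(bb)
Entry: A -> bb


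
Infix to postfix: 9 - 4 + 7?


Left to right (same or higher precedence on left)
Postfix: 9 4 - 7 +


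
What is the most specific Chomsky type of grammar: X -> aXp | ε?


Single nonterminal LHS, but a^n p^n is not regular
Classification: Type 2 (Context-Free)


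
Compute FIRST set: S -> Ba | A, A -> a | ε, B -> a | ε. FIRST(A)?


Per alternative of A: FIRST(a) = {a}; FIRST(ε) = {ε}
FIRST(A) = {a, ε}


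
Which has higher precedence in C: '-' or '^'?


'-' is additive (level 9); '^' is bitwise XOR (level 4)
Higher level binds tighter
'-' has higher precedence than '^'


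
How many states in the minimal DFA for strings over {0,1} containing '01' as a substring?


KMP-style automaton: 2 progress states + 1 absorbing accept = 3
Minimal DFA: 3 states


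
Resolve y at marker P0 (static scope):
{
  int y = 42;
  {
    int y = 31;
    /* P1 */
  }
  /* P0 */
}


y declared in the same block as P0
y = 42


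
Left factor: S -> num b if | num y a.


Common prefix: 'num'
Factored: S -> num S', S' -> b if | y a


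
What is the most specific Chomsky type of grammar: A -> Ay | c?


Left-linear: every RHS is a terminal or one nonterminal followed by a terminal
Classification: Type 3 (Regular)


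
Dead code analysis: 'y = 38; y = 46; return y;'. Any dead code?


first assignment to y is overwritten before any read
Dead: 'y = 38'


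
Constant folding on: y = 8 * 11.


8 * 11 = 88 at compile time
Optimized: y = 88


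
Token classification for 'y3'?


Pattern: letter/underscore followed by alphanumerics, not a keyword
Type: IDENTIFIER


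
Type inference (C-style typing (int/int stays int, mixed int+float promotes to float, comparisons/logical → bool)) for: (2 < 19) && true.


Operand types: bool && bool
Rule: logical operators take bool operands and yield bool
Result type: bool


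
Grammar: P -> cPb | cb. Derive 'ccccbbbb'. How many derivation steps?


Derivation: P => cPb => ccPbb => cccPbbb => ccccbbbb
Steps: 4


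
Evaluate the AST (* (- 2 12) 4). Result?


Evaluate inner: (- 2 12) = -10
Evaluate root: (* -10 4) = -40
Result: -40


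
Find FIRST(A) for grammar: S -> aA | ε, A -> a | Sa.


Per alternative of A: FIRST(a) = {a}; FIRST(Sa) = {a}
FIRST(A) = {a}


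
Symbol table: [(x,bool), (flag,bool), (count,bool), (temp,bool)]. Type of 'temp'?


Lookup 'temp' → type bool


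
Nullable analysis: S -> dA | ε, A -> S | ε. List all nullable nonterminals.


A nonterminal is nullable iff some alternative derives ε (directly, or every symbol in it is nullable)
Nullable: {A, S}


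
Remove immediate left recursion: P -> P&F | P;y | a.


Left-recursive alternatives: P&F, P;y; non-recursive: a
Introduce P': P -> aP', P' -> &FP' | ;yP' | ε


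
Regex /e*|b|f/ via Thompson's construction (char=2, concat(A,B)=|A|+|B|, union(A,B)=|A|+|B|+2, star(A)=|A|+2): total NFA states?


Syntax tree has 3 char leaf(s), 2 union(s), 1 star(s)
chars contribute 3×2 = 6; each union adds +2; each star adds +2
Total: 6 + 4 + 2 = 12 states


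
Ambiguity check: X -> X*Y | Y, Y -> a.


precedence layered via separate nonterminal Y: deterministic
Unambiguous


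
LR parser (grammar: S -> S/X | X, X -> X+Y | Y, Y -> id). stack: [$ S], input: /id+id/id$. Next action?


shift '/' to continue S -> S/X
Action: shift


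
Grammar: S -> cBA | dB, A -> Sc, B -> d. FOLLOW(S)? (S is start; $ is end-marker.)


$ ∈ FOLLOW(S). For each A -> αBβ: add FIRST(β)\{ε} to FOLLOW(B); if β nullable, add FOLLOW(A).
FOLLOW(S) = {$, c}


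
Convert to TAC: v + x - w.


Break into single-operator statements:
t1 = v + x
t2 = t1 - w


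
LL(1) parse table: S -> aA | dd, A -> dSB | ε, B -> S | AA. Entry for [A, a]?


For [A, a]: ε is nullable and 'a' ∈ FOLLOW(A)
Entry: A -> ε


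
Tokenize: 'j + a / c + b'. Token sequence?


Scan left to right, longest-match per lexeme
Tokens: ID(j), OP(+), ID(a), OP(/), ID(c), OP(+), ID(b)


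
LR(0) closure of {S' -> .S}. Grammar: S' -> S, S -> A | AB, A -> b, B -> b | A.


Start: S' -> .S
For each item with dot before a nonterminal B, add B -> .γ for every B-production
Closure: [S' -> .S, S -> .A, S -> .AB, A -> .b]


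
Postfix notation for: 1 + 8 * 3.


* has higher precedence, evaluate 8*3 first
Postfix: 1 8 3 * +


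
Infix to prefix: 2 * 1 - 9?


left-to-right (same/higher precedence on left): tree is (- (* 2 1) 9)
Prefix: - * 2 1 9


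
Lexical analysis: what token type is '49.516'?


Pattern: digits with a decimal point
Type: FLOAT_LITERAL


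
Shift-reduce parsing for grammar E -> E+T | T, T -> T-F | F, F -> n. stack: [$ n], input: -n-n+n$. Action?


'n' on top is the handle for F -> n
Action: reduce (F -> n)


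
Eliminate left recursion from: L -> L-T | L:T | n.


Left-recursive alternatives: L-T, L:T; non-recursive: n
Introduce L': L -> nL', L' -> -TL' | :TL' | ε


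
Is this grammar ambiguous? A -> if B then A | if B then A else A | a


dangling else: 'if B then if B then a else a' parses two ways
Ambiguous


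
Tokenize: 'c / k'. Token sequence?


Scan left to right, longest-match per lexeme
Tokens: ID(c), OP(/), ID(k)


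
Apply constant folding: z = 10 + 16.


10 + 16 = 26 at compile time
Optimized: z = 26


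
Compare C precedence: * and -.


'*' is multiplicative (level 10); '-' is additive (level 9)
Higher level binds tighter
'*' has higher precedence than '-'


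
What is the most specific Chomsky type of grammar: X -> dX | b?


Right-linear: every RHS is a terminal or a terminal followed by one nonterminal
Classification: Type 3 (Regular)


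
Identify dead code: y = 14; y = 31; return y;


first assignment to y is overwritten before any read
Dead: 'y = 14'


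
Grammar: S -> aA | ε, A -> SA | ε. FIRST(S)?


Per alternative of S: FIRST(aA) = {a}; FIRST(ε) = {ε}
FIRST(S) = {a, ε}


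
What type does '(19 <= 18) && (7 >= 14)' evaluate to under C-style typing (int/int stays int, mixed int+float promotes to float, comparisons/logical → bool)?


Operand types: bool && bool
Rule: logical operators take bool operands and yield bool
Result type: bool


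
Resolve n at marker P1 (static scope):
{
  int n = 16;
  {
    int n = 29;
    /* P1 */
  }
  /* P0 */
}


n declared in the same block as P1
n = 29


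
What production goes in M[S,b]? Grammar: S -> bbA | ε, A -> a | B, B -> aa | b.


For [S, b]: 'b' ∈ FIRST(bbA)
Entry: S -> bbA


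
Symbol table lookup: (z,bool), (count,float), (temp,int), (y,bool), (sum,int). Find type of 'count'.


Lookup 'count' → type float


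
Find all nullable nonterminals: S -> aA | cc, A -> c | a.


A nonterminal is nullable iff some alternative derives ε (directly, or every symbol in it is nullable)
Nullable: {}


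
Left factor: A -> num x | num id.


Common prefix: 'num'
Factored: A -> num A', A' -> x | id


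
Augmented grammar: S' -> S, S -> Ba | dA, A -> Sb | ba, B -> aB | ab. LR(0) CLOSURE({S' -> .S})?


Start: S' -> .S
For each item with dot before a nonterminal B, add B -> .γ for every B-production
Closure: [S' -> .S, S -> .Ba, S -> .dA, B -> .aB, B -> .ab]


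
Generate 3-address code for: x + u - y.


Break into single-operator statements:
t1 = x + u
t2 = t1 - y


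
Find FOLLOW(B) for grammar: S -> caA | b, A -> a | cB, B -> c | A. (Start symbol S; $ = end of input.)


$ ∈ FOLLOW(S). For each A -> αBβ: add FIRST(β)\{ε} to FOLLOW(B); if β nullable, add FOLLOW(A).
FOLLOW(B) = {$}


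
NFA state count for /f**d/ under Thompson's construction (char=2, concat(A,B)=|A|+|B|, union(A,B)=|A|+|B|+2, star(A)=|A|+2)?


Syntax tree has 2 char leaf(s), 0 union(s), 2 star(s)
chars contribute 2×2 = 4; each union adds +2; each star adds +2
Total: 4 + 0 + 4 = 8 states


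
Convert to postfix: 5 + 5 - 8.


Left to right (same or higher precedence on left)
Postfix: 5 5 + 8 -


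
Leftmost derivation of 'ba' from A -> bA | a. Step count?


Derivation: A => bA => ba
Steps: 2


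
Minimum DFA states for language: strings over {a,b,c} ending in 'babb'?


Track the longest suffix of input matching a prefix of 'babb': 5 classes (prefixes of length 0..4)
Minimal DFA: 5 states


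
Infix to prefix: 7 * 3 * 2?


left-to-right (same/higher precedence on left): tree is (* (* 7 3) 2)
Prefix: * * 7 3 2


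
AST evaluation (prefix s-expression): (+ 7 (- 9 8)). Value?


Evaluate inner: (- 9 8) = 1
Evaluate root: (+ 7 1) = 8
Result: 8


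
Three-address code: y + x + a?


Break into single-operator statements:
t1 = y + x
t2 = t1 + a


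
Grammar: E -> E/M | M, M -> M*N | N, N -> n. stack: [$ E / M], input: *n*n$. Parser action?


'*' can extend M; shift to build M -> M*N
Action: shift


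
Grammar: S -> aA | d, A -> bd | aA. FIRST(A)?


Per alternative of A: FIRST(bd) = {b}; FIRST(aA) = {a}
FIRST(A) = {a, b}


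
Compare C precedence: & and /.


'/' is multiplicative (level 10); '&' is bitwise AND (level 5)
Higher level binds tighter
'/' has higher precedence than '&'


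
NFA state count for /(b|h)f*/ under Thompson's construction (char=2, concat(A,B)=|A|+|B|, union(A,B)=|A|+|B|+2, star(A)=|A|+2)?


Syntax tree has 3 char leaf(s), 1 union(s), 1 star(s)
chars contribute 3×2 = 6; each union adds +2; each star adds +2
Total: 6 + 2 + 2 = 10 states


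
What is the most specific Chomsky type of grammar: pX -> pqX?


LHS has context (more than one symbol) and |LHS| ≤ |RHS|
Classification: Type 1 (Context-Sensitive)


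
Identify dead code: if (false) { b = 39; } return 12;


condition is constant false, so the whole block is unreachable
Dead: 'if (false) { b = 39; }'


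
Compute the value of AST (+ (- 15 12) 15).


Evaluate inner: (- 15 12) = 3
Evaluate root: (+ 3 15) = 18
Result: 18


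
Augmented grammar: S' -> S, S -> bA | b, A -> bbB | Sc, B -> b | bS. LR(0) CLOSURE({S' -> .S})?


Start: S' -> .S
For each item with dot before a nonterminal B, add B -> .γ for every B-production
Closure: [S' -> .S, S -> .bA, S -> .b]


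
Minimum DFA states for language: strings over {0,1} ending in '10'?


Track the longest suffix of input matching a prefix of '10': 3 classes (prefixes of length 0..2)
Minimal DFA: 3 states


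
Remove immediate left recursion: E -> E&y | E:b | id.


Left-recursive alternatives: E&y, E:b; non-recursive: id
Introduce E': E -> idE', E' -> &yE' | :bE' | ε


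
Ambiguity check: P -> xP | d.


right-linear, alternatives start with distinct terminals 'x' vs 'd': unique leftmost derivation
Unambiguous


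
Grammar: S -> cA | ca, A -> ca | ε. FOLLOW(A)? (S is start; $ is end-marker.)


$ ∈ FOLLOW(S). For each A -> αBβ: add FIRST(β)\{ε} to FOLLOW(B); if β nullable, add FOLLOW(A).
FOLLOW(A) = {$}


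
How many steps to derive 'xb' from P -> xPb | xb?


Derivation: P => xb
Steps: 1


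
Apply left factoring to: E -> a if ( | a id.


Common prefix: 'a'
Factored: E -> a E', E' -> if ( | id


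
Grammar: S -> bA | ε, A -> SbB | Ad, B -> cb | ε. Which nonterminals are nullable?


A nonterminal is nullable iff some alternative derives ε (directly, or every symbol in it is nullable)
Nullable: {B, S}


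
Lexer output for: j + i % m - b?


Scan left to right, longest-match per lexeme
Tokens: ID(j), OP(+), ID(i), OP(%), ID(m), OP(-), ID(b)


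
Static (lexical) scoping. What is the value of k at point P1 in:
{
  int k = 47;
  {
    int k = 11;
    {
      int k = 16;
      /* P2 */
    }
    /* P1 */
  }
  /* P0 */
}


k declared in the same block as P1
k = 11


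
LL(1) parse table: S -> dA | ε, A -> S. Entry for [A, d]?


For [A, d]: 'd' ∈ FIRST(S)
Entry: A -> S


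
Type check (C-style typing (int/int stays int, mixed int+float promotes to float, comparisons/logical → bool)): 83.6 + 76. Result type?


Operand types: float + int
Rule: mixed int/float promotes to float; int/int stays int
Result type: float


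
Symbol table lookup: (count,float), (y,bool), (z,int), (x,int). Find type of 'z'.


Lookup 'z' → type int


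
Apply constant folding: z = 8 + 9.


8 + 9 = 17 at compile time
Optimized: z = 17


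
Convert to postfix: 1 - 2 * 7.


* has higher precedence, evaluate 2*7 first
Postfix: 1 2 7 * -


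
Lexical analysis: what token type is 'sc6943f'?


Pattern: letter/underscore followed by alphanumerics, not a keyword
Type: IDENTIFIER


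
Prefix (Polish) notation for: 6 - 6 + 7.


left-to-right (same/higher precedence on left): tree is (+ (- 6 6) 7)
Prefix: + - 6 6 7


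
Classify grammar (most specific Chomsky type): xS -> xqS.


LHS has context (more than one symbol) and |LHS| ≤ |RHS|
Classification: Type 1 (Context-Sensitive)


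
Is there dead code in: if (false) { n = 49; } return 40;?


condition is constant false, so the whole block is unreachable
Dead: 'if (false) { n = 49; }'


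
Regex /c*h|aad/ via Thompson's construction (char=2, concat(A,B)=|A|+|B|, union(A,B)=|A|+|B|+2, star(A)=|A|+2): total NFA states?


Syntax tree has 5 char leaf(s), 1 union(s), 1 star(s)
chars contribute 5×2 = 10; each union adds +2; each star adds +2
Total: 10 + 2 + 2 = 14 states


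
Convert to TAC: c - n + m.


Break into single-operator statements:
t1 = c - n
t2 = t1 + m


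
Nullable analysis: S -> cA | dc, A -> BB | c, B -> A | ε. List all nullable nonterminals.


A nonterminal is nullable iff some alternative derives ε (directly, or every symbol in it is nullable)
Nullable: {A, B}


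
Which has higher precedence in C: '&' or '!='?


'!=' is equality (level 6); '&' is bitwise AND (level 5)
Higher level binds tighter
'!=' has higher precedence than '&'


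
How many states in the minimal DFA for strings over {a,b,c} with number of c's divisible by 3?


Track (count of c) mod 3: states 0..2, accept at 0
Minimal DFA: 3 states


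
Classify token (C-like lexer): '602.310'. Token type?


Pattern: digits with a decimal point
Type: FLOAT_LITERAL


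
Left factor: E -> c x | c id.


Common prefix: 'c'
Factored: E -> c E', E' -> x | id


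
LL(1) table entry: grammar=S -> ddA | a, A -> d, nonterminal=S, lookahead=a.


For [S, a]: 'a' ∈ FIRST(a)
Entry: S -> a


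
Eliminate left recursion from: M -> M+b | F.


Left-recursive alternatives: M+b; non-recursive: F
Introduce M': M -> FM', M' -> +bM' | ε


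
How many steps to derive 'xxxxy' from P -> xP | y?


Derivation: P => xP => xxP => xxxP => xxxxP => xxxxy
Steps: 5


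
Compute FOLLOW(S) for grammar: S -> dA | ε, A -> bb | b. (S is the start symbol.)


$ ∈ FOLLOW(S). For each A -> αBβ: add FIRST(β)\{ε} to FOLLOW(B); if β nullable, add FOLLOW(A).
FOLLOW(S) = {$}


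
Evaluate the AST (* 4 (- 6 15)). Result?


Evaluate inner: (- 6 15) = -9
Evaluate root: (* 4 -9) = -36
Result: -36


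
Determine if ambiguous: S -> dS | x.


right-linear, alternatives start with distinct terminals 'd' vs 'x': unique leftmost derivation
Unambiguous


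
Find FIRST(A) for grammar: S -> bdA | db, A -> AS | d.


Per alternative of A: FIRST(AS) = {d}; FIRST(d) = {d}
FIRST(A) = {d}


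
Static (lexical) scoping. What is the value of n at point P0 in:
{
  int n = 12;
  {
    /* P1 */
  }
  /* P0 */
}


n declared in the same block as P0
n = 12


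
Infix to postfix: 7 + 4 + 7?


Left to right (same or higher precedence on left)
Postfix: 7 4 + 7 +


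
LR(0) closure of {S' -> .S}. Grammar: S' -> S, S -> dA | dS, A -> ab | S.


Start: S' -> .S
For each item with dot before a nonterminal B, add B -> .γ for every B-production
Closure: [S' -> .S, S -> .dA, S -> .dS]


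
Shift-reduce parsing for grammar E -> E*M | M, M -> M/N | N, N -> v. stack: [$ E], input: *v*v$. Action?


shift '*' to continue E -> E*M
Action: shift


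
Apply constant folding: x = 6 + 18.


6 + 18 = 24 at compile time
Optimized: x = 24


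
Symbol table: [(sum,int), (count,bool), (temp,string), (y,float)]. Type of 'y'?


Lookup 'y' → type float


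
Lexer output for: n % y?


Scan left to right, longest-match per lexeme
Tokens: ID(n), OP(%), ID(y)


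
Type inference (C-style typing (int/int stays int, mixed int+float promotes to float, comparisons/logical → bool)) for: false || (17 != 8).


Operand types: bool || bool
Rule: logical operators take bool operands and yield bool
Result type: bool


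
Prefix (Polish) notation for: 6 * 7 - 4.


left-to-right (same/higher precedence on left): tree is (- (* 6 7) 4)
Prefix: - * 6 7 4


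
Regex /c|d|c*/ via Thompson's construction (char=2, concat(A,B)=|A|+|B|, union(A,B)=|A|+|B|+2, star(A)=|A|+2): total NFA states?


Syntax tree has 3 char leaf(s), 2 union(s), 1 star(s)
chars contribute 3×2 = 6; each union adds +2; each star adds +2
Total: 6 + 4 + 2 = 12 states


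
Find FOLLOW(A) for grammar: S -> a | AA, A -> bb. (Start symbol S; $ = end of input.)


$ ∈ FOLLOW(S). For each A -> αBβ: add FIRST(β)\{ε} to FOLLOW(B); if β nullable, add FOLLOW(A).
FOLLOW(A) = {$, b}


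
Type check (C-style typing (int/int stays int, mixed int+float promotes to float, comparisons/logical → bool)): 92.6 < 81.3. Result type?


Operand types: float < float
Rule: comparison yields bool
Result type: bool


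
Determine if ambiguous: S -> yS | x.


right-linear, alternatives start with distinct terminals 'y' vs 'x': unique leftmost derivation
Unambiguous


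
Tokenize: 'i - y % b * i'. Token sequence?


Scan left to right, longest-match per lexeme
Tokens: ID(i), OP(-), ID(y), OP(%), ID(b), OP(*), ID(i)


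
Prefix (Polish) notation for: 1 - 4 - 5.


left-to-right (same/higher precedence on left): tree is (- (- 1 4) 5)
Prefix: - - 1 4 5


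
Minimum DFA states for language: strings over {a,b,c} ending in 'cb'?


Track the longest suffix of input matching a prefix of 'cb': 3 classes (prefixes of length 0..2)
Minimal DFA: 3 states


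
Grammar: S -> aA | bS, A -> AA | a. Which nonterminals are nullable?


A nonterminal is nullable iff some alternative derives ε (directly, or every symbol in it is nullable)
Nullable: {}


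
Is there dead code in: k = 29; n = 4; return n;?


k is assigned but never read
Dead: 'k = 29'


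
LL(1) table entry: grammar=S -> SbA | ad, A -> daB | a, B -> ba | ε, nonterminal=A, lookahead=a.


For [A, a]: 'a' ∈ FIRST(a)
Entry: A -> a


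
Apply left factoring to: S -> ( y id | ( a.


Common prefix: '('
Factored: S -> ( S', S' -> y id | a


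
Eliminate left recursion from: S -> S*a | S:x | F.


Left-recursive alternatives: S*a, S:x; non-recursive: F
Introduce S': S -> FS', S' -> *aS' | :xS' | ε


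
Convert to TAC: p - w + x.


Break into single-operator statements:
t1 = p - w
t2 = t1 + x


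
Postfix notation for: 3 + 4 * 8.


* has higher precedence, evaluate 4*8 first
Postfix: 3 4 8 * +


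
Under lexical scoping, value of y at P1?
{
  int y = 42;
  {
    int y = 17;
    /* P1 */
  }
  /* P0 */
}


y declared in the same block as P1
y = 17


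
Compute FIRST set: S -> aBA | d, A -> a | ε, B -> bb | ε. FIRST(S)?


Per alternative of S: FIRST(aBA) = {a}; FIRST(d) = {d}
FIRST(S) = {a, d}


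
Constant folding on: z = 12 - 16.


12 - 16 = -4 at compile time
Optimized: z = -4


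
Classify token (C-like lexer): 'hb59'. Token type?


Pattern: letter/underscore followed by alphanumerics, not a keyword
Type: IDENTIFIER


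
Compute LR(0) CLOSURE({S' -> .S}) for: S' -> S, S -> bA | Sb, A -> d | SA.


Start: S' -> .S
For each item with dot before a nonterminal B, add B -> .γ for every B-production
Closure: [S' -> .S, S -> .bA, S -> .Sb]


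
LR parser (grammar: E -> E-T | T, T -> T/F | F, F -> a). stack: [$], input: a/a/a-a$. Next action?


no handle on stack; shift 'a'
Action: shift


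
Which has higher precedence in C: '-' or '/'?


'/' is multiplicative (level 10); '-' is additive (level 9)
Higher level binds tighter
'/' has higher precedence than '-'


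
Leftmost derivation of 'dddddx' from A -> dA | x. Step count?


Derivation: A => dA => ddA => dddA => ddddA => dddddA => dddddx
Steps: 6


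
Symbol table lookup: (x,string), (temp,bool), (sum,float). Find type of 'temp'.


Lookup 'temp' → type bool


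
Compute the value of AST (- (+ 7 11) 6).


Evaluate inner: (+ 7 11) = 18
Evaluate root: (- 18 6) = 12
Result: 12


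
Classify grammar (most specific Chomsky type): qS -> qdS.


LHS has context (more than one symbol) and |LHS| ≤ |RHS|
Classification: Type 1 (Context-Sensitive)


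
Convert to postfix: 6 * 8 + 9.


Left to right (same or higher precedence on left)
Postfix: 6 8 * 9 +


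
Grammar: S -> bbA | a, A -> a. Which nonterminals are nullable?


A nonterminal is nullable iff some alternative derives ε (directly, or every symbol in it is nullable)
Nullable: {}


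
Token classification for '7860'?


Pattern: digits only
Type: INTEGER_LITERAL


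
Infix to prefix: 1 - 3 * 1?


'*' binds tighter: tree is (- 1 (* 3 1))
Prefix: - 1 * 3 1


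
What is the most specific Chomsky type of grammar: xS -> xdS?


LHS has context (more than one symbol) and |LHS| ≤ |RHS|
Classification: Type 1 (Context-Sensitive)


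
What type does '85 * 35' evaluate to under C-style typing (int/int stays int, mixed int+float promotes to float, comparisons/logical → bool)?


Operand types: int * int
Rule: mixed int/float promotes to float; int/int stays int
Result type: int


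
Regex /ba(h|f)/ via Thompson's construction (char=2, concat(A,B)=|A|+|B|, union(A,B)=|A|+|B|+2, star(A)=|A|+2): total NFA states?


Syntax tree has 4 char leaf(s), 1 union(s), 0 star(s)
chars contribute 4×2 = 8; each union adds +2; each star adds +2
Total: 8 + 2 + 0 = 10 states


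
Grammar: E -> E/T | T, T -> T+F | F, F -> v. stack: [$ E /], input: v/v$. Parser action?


no handle ('E/' is not any RHS); shift 'v'
Action: shift


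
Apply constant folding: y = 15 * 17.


15 * 17 = 255 at compile time
Optimized: y = 255


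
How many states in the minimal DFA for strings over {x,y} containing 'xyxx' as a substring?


KMP-style automaton: 4 progress states + 1 absorbing accept = 5
Minimal DFA: 5 states


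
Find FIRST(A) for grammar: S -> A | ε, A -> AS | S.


Per alternative of A: FIRST(AS) = {ε}; FIRST(S) = {ε}
FIRST(A) = {ε}


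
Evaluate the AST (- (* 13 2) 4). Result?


Evaluate inner: (* 13 2) = 26
Evaluate root: (- 26 4) = 22
Result: 22


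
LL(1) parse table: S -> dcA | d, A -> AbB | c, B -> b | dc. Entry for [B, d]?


For [B, d]: 'd' ∈ FIRST(dc)
Entry: B -> dc


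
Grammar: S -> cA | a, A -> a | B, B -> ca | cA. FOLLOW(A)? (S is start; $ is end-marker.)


$ ∈ FOLLOW(S). For each A -> αBβ: add FIRST(β)\{ε} to FOLLOW(B); if β nullable, add FOLLOW(A).
FOLLOW(A) = {$}


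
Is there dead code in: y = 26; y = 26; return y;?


first assignment to y is overwritten before any read
Dead: 'y = 26'


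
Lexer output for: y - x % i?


Scan left to right, longest-match per lexeme
Tokens: ID(y), OP(-), ID(x), OP(%), ID(i)


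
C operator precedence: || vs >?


'>' is relational (level 7); '||' is logical OR (level 1)
Higher level binds tighter
'>' has higher precedence than '||'


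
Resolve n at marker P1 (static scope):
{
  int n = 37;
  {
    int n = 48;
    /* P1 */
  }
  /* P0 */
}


n declared in the same block as P1
n = 48


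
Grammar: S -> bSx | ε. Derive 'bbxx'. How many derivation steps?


Derivation: S => bSx => bbSxx => bbxx
Steps: 3


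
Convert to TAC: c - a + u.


Break into single-operator statements:
t1 = c - a
t2 = t1 + u


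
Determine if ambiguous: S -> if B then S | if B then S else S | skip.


dangling else: 'if B then if B then skip else skip' parses two ways
Ambiguous


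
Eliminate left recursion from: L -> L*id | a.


Left-recursive alternatives: L*id; non-recursive: a
Introduce L': L -> aL', L' -> *idL' | ε


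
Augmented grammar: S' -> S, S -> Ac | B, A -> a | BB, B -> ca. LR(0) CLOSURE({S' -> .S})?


Start: S' -> .S
For each item with dot before a nonterminal B, add B -> .γ for every B-production
Closure: [S' -> .S, S -> .Ac, S -> .B, A -> .a, A -> .BB, B -> .ca]


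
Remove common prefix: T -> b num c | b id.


Common prefix: 'b'
Factored: T -> b T', T' -> num c | id


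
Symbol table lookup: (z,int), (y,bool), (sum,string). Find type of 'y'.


Lookup 'y' → type bool


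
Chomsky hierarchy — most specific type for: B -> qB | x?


Right-linear: every RHS is a terminal or a terminal followed by one nonterminal
Classification: Type 3 (Regular)


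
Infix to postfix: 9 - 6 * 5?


* has higher precedence, evaluate 6*5 first
Postfix: 9 6 5 * -


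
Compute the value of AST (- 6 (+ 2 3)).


Evaluate inner: (+ 2 3) = 5
Evaluate root: (- 6 5) = 1
Result: 1


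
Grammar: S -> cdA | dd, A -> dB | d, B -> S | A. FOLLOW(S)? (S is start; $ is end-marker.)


$ ∈ FOLLOW(S). For each A -> αBβ: add FIRST(β)\{ε} to FOLLOW(B); if β nullable, add FOLLOW(A).
FOLLOW(S) = {$}


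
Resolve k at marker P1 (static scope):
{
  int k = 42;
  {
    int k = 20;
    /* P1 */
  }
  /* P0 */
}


k declared in the same block as P1
k = 20


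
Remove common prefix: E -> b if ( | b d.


Common prefix: 'b'
Factored: E -> b E', E' -> if ( | d


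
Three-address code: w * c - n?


Break into single-operator statements:
t1 = w * c
t2 = t1 - n


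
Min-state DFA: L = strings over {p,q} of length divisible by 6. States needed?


Track length mod 6: states 0..5, accept at 0
Minimal DFA: 6 states


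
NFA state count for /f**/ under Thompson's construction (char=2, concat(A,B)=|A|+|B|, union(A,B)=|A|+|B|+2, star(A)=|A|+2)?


Syntax tree has 1 char leaf(s), 0 union(s), 2 star(s)
chars contribute 1×2 = 2; each union adds +2; each star adds +2
Total: 2 + 0 + 4 = 6 states


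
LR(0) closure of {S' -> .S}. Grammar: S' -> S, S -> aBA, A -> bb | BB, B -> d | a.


Start: S' -> .S
For each item with dot before a nonterminal B, add B -> .γ for every B-production
Closure: [S' -> .S, S -> .aBA]


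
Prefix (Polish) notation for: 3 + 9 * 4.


'*' binds tighter: tree is (+ 3 (* 9 4))
Prefix: + 3 * 9 4


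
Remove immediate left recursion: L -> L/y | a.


Left-recursive alternatives: L/y; non-recursive: a
Introduce L': L -> aL', L' -> /yL' | ε


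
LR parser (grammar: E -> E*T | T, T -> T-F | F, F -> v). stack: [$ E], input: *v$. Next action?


shift '*' to continue E -> E*T
Action: shift


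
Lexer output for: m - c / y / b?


Scan left to right, longest-match per lexeme
Tokens: ID(m), OP(-), ID(c), OP(/), ID(y), OP(/), ID(b)


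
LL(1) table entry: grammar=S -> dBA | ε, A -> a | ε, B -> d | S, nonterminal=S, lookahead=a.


For [S, a]: ε is nullable and 'a' ∈ FOLLOW(S)
Entry: S -> ε


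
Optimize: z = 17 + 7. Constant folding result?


17 + 7 = 24 at compile time
Optimized: z = 24


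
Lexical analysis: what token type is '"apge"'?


Pattern: double-quoted sequence
Type: STRING_LITERAL


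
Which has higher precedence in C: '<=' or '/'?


'/' is multiplicative (level 10); '<=' is relational (level 7)
Higher level binds tighter
'/' has higher precedence than '<='


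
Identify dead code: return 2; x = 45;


statement follows a return and is unreachable
Dead: 'x = 45'


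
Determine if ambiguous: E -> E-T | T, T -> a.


precedence layered via separate nonterminal T: deterministic
Unambiguous


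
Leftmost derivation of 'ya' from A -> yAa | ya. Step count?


Derivation: A => ya
Steps: 1


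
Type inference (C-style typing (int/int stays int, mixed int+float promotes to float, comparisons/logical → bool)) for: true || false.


Operand types: bool || bool
Rule: logical operators take bool operands and yield bool
Result type: bool


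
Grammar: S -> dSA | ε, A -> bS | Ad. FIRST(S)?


Per alternative of S: FIRST(dSA) = {d}; FIRST(ε) = {ε}
FIRST(S) = {d, ε}


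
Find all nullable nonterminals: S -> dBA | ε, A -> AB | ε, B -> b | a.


A nonterminal is nullable iff some alternative derives ε (directly, or every symbol in it is nullable)
Nullable: {A, S}


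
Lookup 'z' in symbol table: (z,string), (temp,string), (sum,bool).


Lookup 'z' → type string


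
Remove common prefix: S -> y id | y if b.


Common prefix: 'y'
Factored: S -> y S', S' -> id | if b


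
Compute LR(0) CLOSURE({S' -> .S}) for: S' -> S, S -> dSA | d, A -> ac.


Start: S' -> .S
For each item with dot before a nonterminal B, add B -> .γ for every B-production
Closure: [S' -> .S, S -> .dSA, S -> .d]


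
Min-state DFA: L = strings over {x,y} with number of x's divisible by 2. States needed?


Track (count of x) mod 2: states 0..1, accept at 0
Minimal DFA: 2 states


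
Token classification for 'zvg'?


Pattern: letter/underscore followed by alphanumerics, not a keyword
Type: IDENTIFIER


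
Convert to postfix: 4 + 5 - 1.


Left to right (same or higher precedence on left)
Postfix: 4 5 + 1 -


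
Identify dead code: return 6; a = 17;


statement follows a return and is unreachable
Dead: 'a = 17'


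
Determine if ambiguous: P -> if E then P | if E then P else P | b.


dangling else: 'if E then if E then b else b' parses two ways
Ambiguous


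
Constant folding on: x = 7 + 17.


7 + 17 = 24 at compile time
Optimized: x = 24


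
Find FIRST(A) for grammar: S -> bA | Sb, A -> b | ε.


Per alternative of A: FIRST(b) = {b}; FIRST(ε) = {ε}
FIRST(A) = {b, ε}


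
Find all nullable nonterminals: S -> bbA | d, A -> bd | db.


A nonterminal is nullable iff some alternative derives ε (directly, or every symbol in it is nullable)
Nullable: {}


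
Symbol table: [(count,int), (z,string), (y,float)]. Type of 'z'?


Lookup 'z' → type string


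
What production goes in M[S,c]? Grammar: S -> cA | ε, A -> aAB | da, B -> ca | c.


For [S, c]: 'c' ∈ FIRST(cA)
Entry: S -> cA


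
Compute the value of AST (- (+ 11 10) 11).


Evaluate inner: (+ 11 10) = 21
Evaluate root: (- 21 11) = 10
Result: 10


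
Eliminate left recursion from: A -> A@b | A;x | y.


Left-recursive alternatives: A@b, A;x; non-recursive: y
Introduce A': A -> yA', A' -> @bA' | ;xA' | ε


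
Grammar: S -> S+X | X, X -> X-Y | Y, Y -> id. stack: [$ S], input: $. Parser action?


start symbol S on stack, input exhausted
Action: accept


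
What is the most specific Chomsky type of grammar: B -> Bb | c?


Left-linear: every RHS is a terminal or one nonterminal followed by a terminal
Classification: Type 3 (Regular)


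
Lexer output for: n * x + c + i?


Scan left to right, longest-match per lexeme
Tokens: ID(n), OP(*), ID(x), OP(+), ID(c), OP(+), ID(i)


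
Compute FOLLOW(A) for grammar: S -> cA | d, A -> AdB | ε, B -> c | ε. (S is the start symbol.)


$ ∈ FOLLOW(S). For each A -> αBβ: add FIRST(β)\{ε} to FOLLOW(B); if β nullable, add FOLLOW(A).
FOLLOW(A) = {$, d}


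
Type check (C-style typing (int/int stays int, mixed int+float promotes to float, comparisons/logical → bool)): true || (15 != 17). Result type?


Operand types: bool || bool
Rule: logical operators take bool operands and yield bool
Result type: bool


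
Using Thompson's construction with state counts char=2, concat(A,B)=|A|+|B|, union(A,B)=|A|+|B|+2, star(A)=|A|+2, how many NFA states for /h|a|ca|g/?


Syntax tree has 5 char leaf(s), 3 union(s), 0 star(s)
chars contribute 5×2 = 10; each union adds +2; each star adds +2
Total: 10 + 6 + 0 = 16 states


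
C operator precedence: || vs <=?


'<=' is relational (level 7); '||' is logical OR (level 1)
Higher level binds tighter
'<=' has higher precedence than '||'


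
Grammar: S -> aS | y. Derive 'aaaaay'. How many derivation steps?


Derivation: S => aS => aaS => aaaS => aaaaS => aaaaaS => aaaaay
Steps: 6


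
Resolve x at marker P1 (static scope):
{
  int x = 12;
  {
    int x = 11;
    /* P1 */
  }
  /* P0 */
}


x declared in the same block as P1
x = 11


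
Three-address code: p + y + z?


Break into single-operator statements:
t1 = p + y
t2 = t1 + z


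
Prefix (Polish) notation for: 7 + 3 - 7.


left-to-right (same/higher precedence on left): tree is (- (+ 7 3) 7)
Prefix: - + 7 3 7


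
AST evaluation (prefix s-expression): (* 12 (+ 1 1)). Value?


Evaluate inner: (+ 1 1) = 2
Evaluate root: (* 12 2) = 24
Result: 24


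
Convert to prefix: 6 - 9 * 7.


'*' binds tighter: tree is (- 6 (* 9 7))
Prefix: - 6 * 9 7


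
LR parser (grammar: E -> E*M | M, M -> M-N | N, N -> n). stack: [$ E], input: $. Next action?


start symbol E on stack, input exhausted
Action: accept


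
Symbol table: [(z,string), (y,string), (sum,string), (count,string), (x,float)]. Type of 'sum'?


Lookup 'sum' → type string


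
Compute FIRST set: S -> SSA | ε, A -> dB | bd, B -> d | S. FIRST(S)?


Per alternative of S: FIRST(SSA) = {b, d}; FIRST(ε) = {ε}
FIRST(S) = {b, d, ε}


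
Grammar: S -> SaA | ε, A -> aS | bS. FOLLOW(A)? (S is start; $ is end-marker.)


$ ∈ FOLLOW(S). For each A -> αBβ: add FIRST(β)\{ε} to FOLLOW(B); if β nullable, add FOLLOW(A).
FOLLOW(A) = {$, a}


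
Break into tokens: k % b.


Scan left to right, longest-match per lexeme
Tokens: ID(k), OP(%), ID(b)


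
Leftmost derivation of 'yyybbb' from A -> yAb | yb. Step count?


Derivation: A => yAb => yyAbb => yyybbb
Steps: 3


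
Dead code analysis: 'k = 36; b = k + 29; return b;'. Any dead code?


k is read by b's definition; b is returned
No dead code


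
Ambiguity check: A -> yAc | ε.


balanced y^n…c^n: each string has a unique parse
Unambiguous


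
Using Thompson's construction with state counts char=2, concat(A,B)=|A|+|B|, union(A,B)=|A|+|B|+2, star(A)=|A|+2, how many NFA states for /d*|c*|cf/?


Syntax tree has 4 char leaf(s), 2 union(s), 2 star(s)
chars contribute 4×2 = 8; each union adds +2; each star adds +2
Total: 8 + 4 + 4 = 16 states


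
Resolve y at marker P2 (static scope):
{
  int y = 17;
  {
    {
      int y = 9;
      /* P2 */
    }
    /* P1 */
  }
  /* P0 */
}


y declared in the same block as P2
y = 9


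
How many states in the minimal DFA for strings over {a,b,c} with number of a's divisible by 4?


Track (count of a) mod 4: states 0..3, accept at 0
Minimal DFA: 4 states


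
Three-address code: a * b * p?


Break into single-operator statements:
t1 = a * b
t2 = t1 * p


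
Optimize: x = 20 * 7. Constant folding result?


20 * 7 = 140 at compile time
Optimized: x = 140


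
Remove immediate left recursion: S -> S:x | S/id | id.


Left-recursive alternatives: S:x, S/id; non-recursive: id
Introduce S': S -> idS', S' -> :xS' | /idS' | ε


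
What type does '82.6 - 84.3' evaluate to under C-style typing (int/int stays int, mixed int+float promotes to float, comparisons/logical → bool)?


Operand types: float - float
Rule: mixed int/float promotes to float; int/int stays int
Result type: float


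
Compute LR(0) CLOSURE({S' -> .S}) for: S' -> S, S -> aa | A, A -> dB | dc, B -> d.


Start: S' -> .S
For each item with dot before a nonterminal B, add B -> .γ for every B-production
Closure: [S' -> .S, S -> .aa, S -> .A, A -> .dB, A -> .dc]


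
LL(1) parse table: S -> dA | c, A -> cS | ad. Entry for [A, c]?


For [A, c]: 'c' ∈ FIRST(cS)
Entry: A -> cS


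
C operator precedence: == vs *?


'*' is multiplicative (level 10); '==' is equality (level 6)
Higher level binds tighter
'*' has higher precedence than '=='


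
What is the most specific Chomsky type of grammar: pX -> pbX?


LHS has context (more than one symbol) and |LHS| ≤ |RHS|
Classification: Type 1 (Context-Sensitive)


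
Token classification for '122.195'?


Pattern: digits with a decimal point
Type: FLOAT_LITERAL


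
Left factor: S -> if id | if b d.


Common prefix: 'if'
Factored: S -> if S', S' -> id | b d


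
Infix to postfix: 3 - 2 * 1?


* has higher precedence, evaluate 2*1 first
Postfix: 3 2 1 * -


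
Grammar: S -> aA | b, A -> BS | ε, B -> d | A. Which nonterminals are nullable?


A nonterminal is nullable iff some alternative derives ε (directly, or every symbol in it is nullable)
Nullable: {A, B}


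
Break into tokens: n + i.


Scan left to right, longest-match per lexeme
Tokens: ID(n), OP(+), ID(i)


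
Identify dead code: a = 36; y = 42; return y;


a is assigned but never read
Dead: 'a = 36'


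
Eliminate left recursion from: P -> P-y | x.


Left-recursive alternatives: P-y; non-recursive: x
Introduce P': P -> xP', P' -> -yP' | ε


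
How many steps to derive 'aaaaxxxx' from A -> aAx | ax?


Derivation: A => aAx => aaAxx => aaaAxxx => aaaaxxxx
Steps: 4


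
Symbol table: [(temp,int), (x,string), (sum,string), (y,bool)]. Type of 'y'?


Lookup 'y' → type bool


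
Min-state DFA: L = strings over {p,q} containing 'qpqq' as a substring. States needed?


KMP-style automaton: 4 progress states + 1 absorbing accept = 5
Minimal DFA: 5 states


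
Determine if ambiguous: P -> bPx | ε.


balanced b^n…x^n: each string has a unique parse
Unambiguous


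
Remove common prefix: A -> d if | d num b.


Common prefix: 'd'
Factored: A -> d A', A' -> if | num b


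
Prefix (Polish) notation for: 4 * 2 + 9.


left-to-right (same/higher precedence on left): tree is (+ (* 4 2) 9)
Prefix: + * 4 2 9


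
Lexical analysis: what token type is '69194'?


Pattern: digits only
Type: INTEGER_LITERAL


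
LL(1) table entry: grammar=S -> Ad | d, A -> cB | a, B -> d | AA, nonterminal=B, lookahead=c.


For [B, c]: 'c' ∈ FIRST(AA)
Entry: B -> AA


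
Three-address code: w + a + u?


Break into single-operator statements:
t1 = w + a
t2 = t1 + u


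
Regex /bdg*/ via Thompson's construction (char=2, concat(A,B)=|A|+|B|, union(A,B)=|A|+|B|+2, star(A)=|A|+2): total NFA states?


Syntax tree has 3 char leaf(s), 0 union(s), 1 star(s)
chars contribute 3×2 = 6; each union adds +2; each star adds +2
Total: 6 + 0 + 2 = 8 states


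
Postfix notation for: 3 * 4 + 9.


Left to right (same or higher precedence on left)
Postfix: 3 4 * 9 +


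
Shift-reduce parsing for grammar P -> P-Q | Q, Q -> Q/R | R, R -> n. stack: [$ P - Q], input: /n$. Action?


'/' can extend Q; shift to build Q -> Q/R
Action: shift
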